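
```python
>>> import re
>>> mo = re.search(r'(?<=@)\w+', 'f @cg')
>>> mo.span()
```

(3, 5)

Because the assertion is zero-width, the text it checks is not consumed and won't appear in the result.
The match spans [3:5] → 'cg'.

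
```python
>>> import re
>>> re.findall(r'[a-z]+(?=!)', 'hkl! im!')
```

['hkl', 'im']

The `(?=…)`/`(?<=…)` assertion just peeks at neighbouring text; it doesn't advance the match position.
No capturing groups, so `findall` returns the 2 full match strings.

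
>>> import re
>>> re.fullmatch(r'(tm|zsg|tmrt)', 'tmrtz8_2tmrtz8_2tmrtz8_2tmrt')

`fullmatch` succeeds only if the pattern covers the string from start to end.
Here the pattern can't cover the whole string, so the call returns None.

None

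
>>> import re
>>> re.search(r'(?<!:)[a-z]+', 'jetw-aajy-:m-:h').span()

Because the assertion is negative and zero-width, positions next to the forbidden text are skipped.
`re.search` scans for the first position where the pattern succeeds.
The match spans [0:4] → 'jetw'.

(0, 4)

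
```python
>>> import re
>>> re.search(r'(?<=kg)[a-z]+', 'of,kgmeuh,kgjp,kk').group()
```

'meuh'

Because the assertion is zero-width, the text it checks is not consumed and won't appear in the result.
`search` walks the string left to right and returns the first match it finds.
The match spans [5:9] → 'meuh'.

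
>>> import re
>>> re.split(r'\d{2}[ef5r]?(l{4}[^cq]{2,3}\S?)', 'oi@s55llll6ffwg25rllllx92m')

['oi@s', 'llll6ffw', 'g', 'llllx92m', '']

This matches exactly 2 of a digit, then optionally one of [ef5r]; then exactly 4 of a literal 'l', then 2 to 3 of any character except [cq], then optionally a non-whitespace character (captured).
Matches to split on: at [4:14] → '55llll6ffw'; at [15:26] → '25rllllx92m'.
`re.split` interleaves the captured-group text with the surrounding fragments.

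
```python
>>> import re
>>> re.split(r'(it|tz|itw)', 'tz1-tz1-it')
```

The group in the pattern means `split` returns the separators' captures alongside the pieces.

['', 'tz', '1-', 'tz', '1-', 'it', '']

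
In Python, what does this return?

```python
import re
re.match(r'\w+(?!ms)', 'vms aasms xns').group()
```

'vms'

`re.match` only tries the pattern at the start of the string.
The match spans [0:3] → 'vms'.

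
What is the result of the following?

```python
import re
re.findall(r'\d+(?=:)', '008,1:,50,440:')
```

['1', '440']

The `(?=…)`/`(?<=…)` assertion just peeks at neighbouring text; it doesn't advance the match position.
Scanning left to right: at [4:5] → '1'; at [10:13] → '440'.
`findall` yields the raw match text (2 of them) because the pattern has no groups.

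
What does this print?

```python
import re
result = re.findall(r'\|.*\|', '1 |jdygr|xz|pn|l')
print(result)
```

With no groups in the pattern, `findall` gives back each whole match — 1 here.

['|jdygr|xz|pn|']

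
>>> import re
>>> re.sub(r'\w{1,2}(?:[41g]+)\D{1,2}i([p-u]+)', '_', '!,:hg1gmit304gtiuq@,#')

'!,:__@,#'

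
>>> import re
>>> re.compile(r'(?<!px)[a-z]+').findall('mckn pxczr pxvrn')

['mckn', 'pxczr', 'pxvrn']

A negative assertion filters positions out without eating any characters.
Matches: at [0:4] → 'mckn'; at [5:10] → 'pxczr'; at [11:16] → 'pxvrn'.
`findall` yields the raw match text (3 of them) because the pattern has no groups.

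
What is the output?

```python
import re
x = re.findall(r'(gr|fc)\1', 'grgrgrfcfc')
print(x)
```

A backreference is literal: `\1` must see the identical characters the first group matched.
Walking the string: at [0:4] match 'grgr', group 1 = 'gr'; at [6:10] match 'fcfc', group 1 = 'fc'.
With a single group, `findall` returns only what that group captured — 2 items.

['gr', 'fc']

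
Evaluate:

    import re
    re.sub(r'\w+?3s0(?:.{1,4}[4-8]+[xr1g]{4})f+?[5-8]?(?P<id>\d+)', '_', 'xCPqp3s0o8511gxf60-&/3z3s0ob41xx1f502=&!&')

'_-&/_=&!&'

The pattern matches one or more of a word character (lazy), then the literal '3s0'; then 1 to 4 of any character, then one or more of a character in [4-8], then exactly 4 of one of [xr1g] (non-capturing group); then one or more of a literal 'f' (lazy), then optionally a character in [5-8]; then one or more of a digit (captured as 'id').
Matches: at [0:18] → 'xCPqp3s0o8511gxf60'; at [21:37] → '3z3s0ob41xx1f502'.
Every occurrence is swapped for '_'.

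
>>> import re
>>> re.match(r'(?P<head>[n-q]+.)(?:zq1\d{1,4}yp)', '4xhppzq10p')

None

`re.match` won't scan ahead — the pattern has to work from the very first character.
Here position 0 doesn't satisfy it, so the call returns None.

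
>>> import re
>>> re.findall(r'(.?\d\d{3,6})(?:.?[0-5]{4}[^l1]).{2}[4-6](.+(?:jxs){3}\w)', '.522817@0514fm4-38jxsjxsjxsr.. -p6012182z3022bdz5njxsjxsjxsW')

[('p6012182', 'njxsjxsjxsW')]

This matches optionally any character, then a digit, then 3 to 6 of a digit (captured); then optionally any character, then exactly 4 of a character in [0-5], then any character except [l1] (non-capturing group); then exactly 2 of any character, then a character in [4-6]; then one or more of any character, then the literal 'jxs' repeated 3 times, then a word character (captured).
`findall` packs the 2 group values into a tuple for every match.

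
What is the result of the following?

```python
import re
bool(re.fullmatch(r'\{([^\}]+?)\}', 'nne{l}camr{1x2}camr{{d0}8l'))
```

For `fullmatch`, every character of the input must be accounted for by the pattern.
Here the pattern can't cover the whole string, so the call returns None, and `bool(None)` is False.

False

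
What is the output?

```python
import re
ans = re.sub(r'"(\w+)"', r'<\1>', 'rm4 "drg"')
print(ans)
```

rm4 <drg>

Matches: at [4:9] → '"drg"'.
Each match is replaced using the text its own group 1 captured.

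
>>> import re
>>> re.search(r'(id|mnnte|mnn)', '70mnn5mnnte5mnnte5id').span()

(2, 5)

The match spans [2:5] → 'mnn'.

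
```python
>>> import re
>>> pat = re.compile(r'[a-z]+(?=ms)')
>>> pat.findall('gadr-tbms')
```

Lookahead/lookbehind check context without consuming it, so the matched span excludes the asserted characters.
Matches: at [5:7] → 'tb'.
Since nothing is captured, `findall` lists the 1 matched substring directly.

['tb']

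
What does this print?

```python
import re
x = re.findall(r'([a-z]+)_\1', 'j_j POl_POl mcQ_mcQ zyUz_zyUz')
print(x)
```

['j', 'z']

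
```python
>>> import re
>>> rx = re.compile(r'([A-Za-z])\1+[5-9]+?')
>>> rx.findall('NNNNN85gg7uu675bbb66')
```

['N', 'g', 'u', 'b']

`\1` is not a pattern — it's the concrete string captured by group 1, re-applied verbatim.
Because there's exactly one group, `findall` drops the full match and keeps group 1 from each hit.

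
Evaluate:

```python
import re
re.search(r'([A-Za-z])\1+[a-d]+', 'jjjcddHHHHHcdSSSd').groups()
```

A backreference is literal: `\1` must see the identical characters the first group matched.
Unlike `match`, `search` isn't anchored — it looks for the pattern anywhere in the string.
The match spans [0:6] → 'jjjcdd'.
Captured: group 1 = 'j'.

('j',)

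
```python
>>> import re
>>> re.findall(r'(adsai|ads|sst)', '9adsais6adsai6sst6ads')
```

Branches in `(...|...)` are attempted left-to-right; the first branch that allows the whole pattern to succeed is taken.
Matches: at [1:6] match 'adsai', group 1 = 'adsai'; at [8:13] match 'adsai', group 1 = 'adsai'; at [14:17] match 'sst', group 1 = 'sst'; at [18:21] match 'ads', group 1 = 'ads'.
With a single group, `findall` returns only what that group captured — 4 items.

['adsai', 'adsai', 'sst', 'ads']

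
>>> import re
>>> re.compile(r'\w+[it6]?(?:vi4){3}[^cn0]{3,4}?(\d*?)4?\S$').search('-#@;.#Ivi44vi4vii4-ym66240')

This matches one or more of a word character; then optionally one of [it6], then the literal 'vi4' repeated 3 times, then 3 to 4 of any character except [cn0] (lazy); then zero or more of a digit (lazy) (captured); then optionally the literal '4', then a non-whitespace character; then anchored at the end.
Here the pattern never matches, so the call returns None.

None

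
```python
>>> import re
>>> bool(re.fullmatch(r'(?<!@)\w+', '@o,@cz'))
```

False

`(?!…)`/`(?<!…)` only lets a position through if the neighbouring text does NOT match; no characters are consumed.
`re.fullmatch` is like wrapping the pattern in `^…$` (in single-line mode).
Here the pattern can't cover the whole string, so the call returns None, and `bool(None)` is False.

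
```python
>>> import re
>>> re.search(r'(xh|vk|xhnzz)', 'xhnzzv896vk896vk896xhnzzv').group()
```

`|` is ordered: at each position the engine commits to the first alternative that works.
`search` walks the string left to right and returns the first match it finds.
The match spans [0:2] → 'xh'.
Captured: group 1 = 'xh'.

'xh'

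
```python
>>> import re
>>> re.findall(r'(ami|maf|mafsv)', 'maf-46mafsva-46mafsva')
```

['maf', 'maf', 'maf']

Alternation isn't longest-match — the leftmost alternative that fits at this position is chosen.
Matches: at [0:3] match 'maf', group 1 = 'maf'; at [6:9] match 'maf', group 1 = 'maf'; at [15:18] match 'maf', group 1 = 'maf'.
One capturing group, so `findall` returns just the captured substring from each match — 3 in all.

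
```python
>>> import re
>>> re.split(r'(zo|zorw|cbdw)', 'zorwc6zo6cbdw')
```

Alternation tries branches left to right and keeps the first one that lets the overall match succeed at that position.
Matches to split on: at [0:2] → 'zo'; at [6:8] → 'zo'; at [9:13] → 'cbdw'.
`re.split` interleaves the captured-group text with the surrounding fragments.

['', 'zo', 'rwc6', 'zo', '6', 'cbdw', '']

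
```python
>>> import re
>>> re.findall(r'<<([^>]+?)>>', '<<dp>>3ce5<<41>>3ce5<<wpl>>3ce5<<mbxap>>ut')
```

['dp', '41', 'wpl', 'mbxap']

`findall` collects group 1 from each match (4 total).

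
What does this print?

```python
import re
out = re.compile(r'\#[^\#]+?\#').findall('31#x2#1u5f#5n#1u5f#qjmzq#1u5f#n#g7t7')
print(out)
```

['#x2#', '#5n#', '#qjmzq#', '#n#']

Matches: at [2:6] → '#x2#'; at [10:14] → '#5n#'; at [18:25] → '#qjmzq#'; at [29:32] → '#n#'.
No capturing groups, so `findall` returns the 4 full match strings.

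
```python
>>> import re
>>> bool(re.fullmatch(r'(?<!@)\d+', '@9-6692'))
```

False

`fullmatch` succeeds only if the pattern covers the string from start to end.
Here the string isn't matched end-to-end, so the call returns None, and `bool(None)` is False.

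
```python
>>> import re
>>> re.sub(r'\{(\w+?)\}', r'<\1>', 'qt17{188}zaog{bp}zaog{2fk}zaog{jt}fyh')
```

'qt17<188>zaog<bp>zaog<2fk>zaog<jt>fyh'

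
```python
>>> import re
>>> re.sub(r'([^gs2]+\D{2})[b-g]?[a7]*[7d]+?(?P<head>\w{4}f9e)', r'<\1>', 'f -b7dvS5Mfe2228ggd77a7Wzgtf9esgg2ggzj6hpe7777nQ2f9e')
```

'f -b7dvS5Mfe222<8gg>sgg2gg<zj6hpe>'

The pattern matches one or more of any character except [gs2], then exactly 2 of a non-digit (captured); then optionally a character in [b-g], then zero or more of one of [a7], then one or more of one of [7d] (lazy); then exactly 4 of a word character, then the literal 'f9e' (captured as 'head').
The replacement refers to a captured group, so each match is rewritten using its own captured text.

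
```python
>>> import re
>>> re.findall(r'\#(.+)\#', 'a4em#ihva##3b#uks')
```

['ihva##3b']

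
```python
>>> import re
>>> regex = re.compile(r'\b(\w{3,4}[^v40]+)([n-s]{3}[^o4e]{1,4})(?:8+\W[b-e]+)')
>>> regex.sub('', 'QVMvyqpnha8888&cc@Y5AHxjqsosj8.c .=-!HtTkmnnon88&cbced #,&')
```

This matches a word boundary (`\b`, zero-width); then 3 to 4 of a word character, then one or more of any character except [v40] (captured); then exactly 3 of a character in [n-s], then 1 to 4 of any character except [o4e] (captured); then one or more of the literal '8', then a non-word character, then one or more of a character in [b-e] (non-capturing group).
Matches: at [0:54] → 'QVMvyqpnha8888&cc@Y5AHxjqsosj8.c .=-!HtTkmnnon88&cbced'.
Every occurrence is swapped for ''.

' #,&'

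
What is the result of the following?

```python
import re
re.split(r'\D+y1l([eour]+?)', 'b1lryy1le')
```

This matches one or more of a non-digit, then the literal 'y1l'; then one or more of one of [eour] (lazy) (captured).
Matches to split on: at [2:9] → 'lryy1le'.
`re.split` interleaves the captured-group text with the surrounding fragments.

['b1', 'e', '']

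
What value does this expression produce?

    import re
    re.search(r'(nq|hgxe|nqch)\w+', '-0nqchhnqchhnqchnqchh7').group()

The match spans [2:22] → 'nqchhnqchhnqchnqchh7'.

'nqchhnqchhnqchnqchh7'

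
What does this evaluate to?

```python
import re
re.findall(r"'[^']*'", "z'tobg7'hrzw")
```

["'tobg7'"]

Matches: at [1:8] → "'tobg7'".
With no groups in the pattern, `findall` gives back each whole match — 1 here.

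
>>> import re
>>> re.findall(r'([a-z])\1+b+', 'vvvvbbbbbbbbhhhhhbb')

['v', 'h']

The backreference `\1` re-matches whatever the first group consumed, character for character.
Walking the string: at [0:12] match 'vvvvbbbbbbbb', group 1 = 'v'; at [12:19] match 'hhhhhbb', group 1 = 'h'.
Because there's exactly one group, `findall` drops the full match and keeps group 1 from each hit.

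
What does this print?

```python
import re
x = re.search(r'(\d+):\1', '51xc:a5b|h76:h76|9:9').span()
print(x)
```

`\1` has to match the exact text group 1 already captured.
Unlike `match`, `search` isn't anchored — it looks for the pattern anywhere in the string.
The match spans [17:20] → '9:9'.
Captured: group 1 = '9'.

(17, 20)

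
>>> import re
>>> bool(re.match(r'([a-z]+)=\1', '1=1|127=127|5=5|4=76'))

With `match`, the pattern is implicitly anchored at the beginning.
Here the pattern fails at index 0, so the call returns None, and `bool(None)` is False.

False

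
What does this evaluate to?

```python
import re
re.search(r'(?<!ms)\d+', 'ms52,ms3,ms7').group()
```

'2'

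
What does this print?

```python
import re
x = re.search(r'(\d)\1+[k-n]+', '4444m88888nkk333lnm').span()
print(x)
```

(0, 5)

`\1` is not a pattern — it's the concrete string captured by group 1, re-applied verbatim.
The match spans [0:5] → '4444m'.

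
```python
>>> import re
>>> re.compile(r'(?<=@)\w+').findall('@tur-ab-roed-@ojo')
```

The positive lookaround only admits positions where the adjacent text matches; those characters stay outside the span.
No capturing groups, so `findall` returns the 2 full match strings.

['tur', 'ojo']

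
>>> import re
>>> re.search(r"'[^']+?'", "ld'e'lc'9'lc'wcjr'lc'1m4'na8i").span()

(2, 5)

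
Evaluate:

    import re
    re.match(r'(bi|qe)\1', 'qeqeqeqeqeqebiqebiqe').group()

After group 1 captures some text, `\1` only succeeds where that same text appears again.
`re.match` only tries the pattern at the start of the string.
The match spans [0:4] → 'qeqe'.
Captured: group 1 = 'qe'.

'qeqe'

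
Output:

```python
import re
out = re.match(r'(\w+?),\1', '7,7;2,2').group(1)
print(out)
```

7

After group 1 captures some text, `\1` only succeeds where that same text appears again.
With `match`, the pattern is implicitly anchored at the beginning.
The match spans [0:3] → '7,7'.
Captured: group 1 = '7'.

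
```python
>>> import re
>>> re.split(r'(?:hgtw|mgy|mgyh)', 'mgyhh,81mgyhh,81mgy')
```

['', 'hh,81', 'hh,81', '']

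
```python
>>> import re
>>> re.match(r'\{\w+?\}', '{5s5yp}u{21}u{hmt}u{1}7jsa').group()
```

'{5s5yp}'

With `match`, the pattern is implicitly anchored at the beginning.
The match spans [0:7] → '{5s5yp}'.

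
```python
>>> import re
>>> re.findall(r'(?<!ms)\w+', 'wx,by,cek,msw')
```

['wx', 'by', 'cek', 'msw']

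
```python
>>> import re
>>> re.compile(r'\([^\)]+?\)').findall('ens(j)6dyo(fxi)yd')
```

['(j)', '(fxi)']

`findall` yields the raw match text (2 of them) because the pattern has no groups.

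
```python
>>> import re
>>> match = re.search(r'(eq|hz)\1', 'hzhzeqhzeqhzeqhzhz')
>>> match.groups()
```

('hz',)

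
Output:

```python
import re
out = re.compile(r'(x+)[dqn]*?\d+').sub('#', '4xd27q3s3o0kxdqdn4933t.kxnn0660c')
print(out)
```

4#q3s3o0k#t.k#c

Pattern: one or more of a literal 'x' (captured); then zero or more of one of [dqn] (lazy), then one or more of a digit.
Matches: at [1:5] → 'xd27'; at [12:21] → 'xdqdn4933'; at [24:31] → 'xnn0660'.
Each match is replaced by '#'.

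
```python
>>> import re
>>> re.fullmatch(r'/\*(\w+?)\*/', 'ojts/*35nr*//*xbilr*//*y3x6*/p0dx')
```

`fullmatch` succeeds only if the pattern covers the string from start to end.
Here there's no way to consume every character, so the call returns None.

None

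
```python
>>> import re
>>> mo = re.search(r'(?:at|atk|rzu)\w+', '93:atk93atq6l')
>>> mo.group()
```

'atk93atq6l'

`re.search` tries every starting position until one works.
The match spans [3:13] → 'atk93atq6l'.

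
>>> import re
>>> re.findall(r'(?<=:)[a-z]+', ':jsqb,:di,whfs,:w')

['jsqb', 'di', 'w']

The positive lookaround only admits positions where the adjacent text matches; those characters stay outside the span.
No capturing groups, so `findall` returns the 3 full match strings.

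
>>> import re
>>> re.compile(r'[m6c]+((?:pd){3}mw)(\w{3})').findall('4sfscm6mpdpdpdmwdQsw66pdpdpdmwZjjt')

[('pdpdpdmw', 'dQs'), ('pdpdpdmw', 'Zjj')]

Pattern: one or more of one of [m6c]; then the literal 'pd' repeated 3 times, then the literal 'mw' (captured); then exactly 3 of a word character (captured).
Scanning left to right: at [4:19] match 'cm6mpdpdpdmwdQs', groups = ('pdpdpdmw', 'dQs'); at [20:33] match '66pdpdpdmwZjj', groups = ('pdpdpdmw', 'Zjj').
2 groups means each result is a tuple of 2 captured strings — 2 here.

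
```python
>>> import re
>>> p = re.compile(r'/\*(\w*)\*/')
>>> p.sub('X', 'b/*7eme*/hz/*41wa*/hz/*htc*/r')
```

'bXhzXhzXr'

Every occurrence is swapped for 'X'.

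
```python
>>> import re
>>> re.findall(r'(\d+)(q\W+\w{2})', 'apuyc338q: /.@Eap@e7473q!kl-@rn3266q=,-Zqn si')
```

[('338', 'q: /.@Ea'), ('7473', 'q!kl'), ('3266', 'q=,-Zq')]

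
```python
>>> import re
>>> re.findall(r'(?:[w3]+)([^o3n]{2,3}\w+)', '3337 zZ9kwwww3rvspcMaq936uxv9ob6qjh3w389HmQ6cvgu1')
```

['7 zZ9kwwww3rvspcMaq936uxv9ob6qjh3w389HmQ6cvgu1']

The pattern matches one or more of one of [w3] (non-capturing group); then 2 to 3 of any character except [o3n], then one or more of a word character (captured).
Walking the string: at [0:49] match '3337 zZ9kwwww3rvspcMaq936uxv9ob6qjh3w389HmQ6cvgu1', group 1 = '7 zZ9kwwww3rvspcMaq936uxv9ob6qjh3w389HmQ6cvgu1'.
One capturing group, so `findall` returns just the captured substring from the one match — 1 in all.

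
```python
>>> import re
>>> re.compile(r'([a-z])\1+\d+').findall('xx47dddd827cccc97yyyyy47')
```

['x', 'd', 'c', 'y']

The backreference `\1` re-matches whatever the first group consumed, character for character.
Scanning left to right: at [0:4] match 'xx47', group 1 = 'x'; at [4:11] match 'dddd827', group 1 = 'd'; at [11:17] match 'cccc97', group 1 = 'c'; at [17:24] match 'yyyyy47', group 1 = 'y'.
One capturing group, so `findall` returns just the captured substring from each match — 4 in all.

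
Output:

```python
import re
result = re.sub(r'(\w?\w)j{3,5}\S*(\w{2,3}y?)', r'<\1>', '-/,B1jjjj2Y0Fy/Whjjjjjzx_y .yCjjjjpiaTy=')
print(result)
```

-/,<B1> .<yC>=

Pattern: optionally a word character, then a word character (captured); then 3 to 5 of a literal 'j', then zero or more of a non-whitespace character; then 2 to 3 of a word character, then optionally the literal 'y' (captured).
`\1` in the replacement pulls in group 1's text for each match.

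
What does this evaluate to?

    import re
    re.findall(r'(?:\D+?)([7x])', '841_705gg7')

Pattern: one or more of a non-digit (lazy) (non-capturing group); then one of [7x] (captured).
Because there's exactly one group, `findall` drops the full match and keeps group 1 from each hit.

['7', '7']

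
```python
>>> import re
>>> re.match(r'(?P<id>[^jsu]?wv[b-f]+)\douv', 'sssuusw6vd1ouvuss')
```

None

The pattern matches optionally any character except [jsu], then the literal 'wv', then one or more of a character in [b-f] (captured as 'id'); then a digit, then the literal 'ouv'.
`match` is anchored at position 0; if the pattern doesn't fit there, it returns None.
Here the pattern fails at index 0, so the call returns None.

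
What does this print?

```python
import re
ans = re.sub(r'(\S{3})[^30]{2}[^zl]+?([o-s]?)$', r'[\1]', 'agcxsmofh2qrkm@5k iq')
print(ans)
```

[agc]

Each match is replaced using the text its own group 1 captured.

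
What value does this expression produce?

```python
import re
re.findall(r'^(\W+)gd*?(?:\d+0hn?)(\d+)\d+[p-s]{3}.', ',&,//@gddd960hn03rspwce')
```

[(',&,//@', '0')]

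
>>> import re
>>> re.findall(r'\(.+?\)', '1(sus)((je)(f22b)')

['(sus)', '((je)', '(f22b)']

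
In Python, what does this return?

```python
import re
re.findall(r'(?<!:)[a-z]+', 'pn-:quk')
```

A negative assertion filters positions out without eating any characters.
Matches: at [0:2] → 'pn'; at [5:7] → 'uk'.
With no groups in the pattern, `findall` gives back each whole match — 2 here.

['pn', 'uk']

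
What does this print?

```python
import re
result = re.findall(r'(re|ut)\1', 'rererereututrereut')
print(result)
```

A backreference is literal: `\1` must see the identical characters the first group matched.
Walking the string: at [0:4] match 'rere', group 1 = 're'; at [4:8] match 'rere', group 1 = 're'; at [8:12] match 'utut', group 1 = 'ut'; at [12:16] match 'rere', group 1 = 're'.
With a single group, `findall` returns only what that group captured — 4 items.

['re', 're', 'ut', 're']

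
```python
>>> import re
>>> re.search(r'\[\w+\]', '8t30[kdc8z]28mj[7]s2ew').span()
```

The match spans [4:11] → '[kdc8z]'.

(4, 11)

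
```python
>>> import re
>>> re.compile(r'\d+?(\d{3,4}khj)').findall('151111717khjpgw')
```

Because the quantifier is non-greedy, it stops expanding at the earliest point where the rest of the pattern can succeed.
`findall` collects group 1 from the one match (1 total).

['1717khj']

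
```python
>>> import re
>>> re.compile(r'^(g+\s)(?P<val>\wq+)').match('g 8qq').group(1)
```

The match spans [0:5] → 'g 8qq'.
Captured: group 1 = 'g ', group 2 = '8qq'.

'g '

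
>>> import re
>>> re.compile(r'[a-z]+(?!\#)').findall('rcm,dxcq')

The negative lookahead/lookbehind blocks any match where the forbidden context is present.
Since nothing is captured, `findall` lists the 2 matched substrings directly.

['rcm', 'dxcq']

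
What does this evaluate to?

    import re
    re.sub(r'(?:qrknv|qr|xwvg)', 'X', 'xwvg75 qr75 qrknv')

'X75 X75 X'

Alternation tries branches left to right and keeps the first one that lets the overall match succeed at that position.
`sub` substitutes 'X' at each match site.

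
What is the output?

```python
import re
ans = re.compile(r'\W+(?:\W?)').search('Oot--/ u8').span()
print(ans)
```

This matches one or more of a non-word character; then optionally a non-word character (non-capturing group).
`search` walks the string left to right and returns the first match it finds.
The match spans [3:7] → '--/ '.

(3, 7)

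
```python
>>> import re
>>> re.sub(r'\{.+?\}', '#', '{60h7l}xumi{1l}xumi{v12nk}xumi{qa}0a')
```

With the lazy modifier that quantifier settles for the fewest repetitions that let the rest of the pattern succeed (the atoms after it are unaffected and can still be greedy).
Matches: at [0:7] → '{60h7l}'; at [11:15] → '{1l}'; at [19:26] → '{v12nk}'; at [30:34] → '{qa}'.
`sub` substitutes '#' at each match site.

'#xumi#xumi#xumi#0a'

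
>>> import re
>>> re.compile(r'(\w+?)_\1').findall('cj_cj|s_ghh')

`\1` has to match the exact text group 1 already captured.
One capturing group, so `findall` returns just the captured substring from the one match — 1 in all.

['cj']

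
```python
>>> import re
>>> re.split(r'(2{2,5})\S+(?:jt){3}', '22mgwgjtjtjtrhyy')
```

['', '22', 'rhyy']

The group in the pattern means `split` returns the separators' captures alongside the pieces.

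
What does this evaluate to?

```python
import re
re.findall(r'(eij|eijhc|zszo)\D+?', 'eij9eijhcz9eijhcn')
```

['eij', 'eij']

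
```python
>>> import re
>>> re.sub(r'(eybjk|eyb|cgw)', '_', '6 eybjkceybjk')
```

Alternation isn't longest-match — the leftmost alternative that fits at this position is chosen.
Matches: at [2:7] → 'eybjk'; at [8:13] → 'eybjk'.
Each match is replaced by '_'.

'6 _c_'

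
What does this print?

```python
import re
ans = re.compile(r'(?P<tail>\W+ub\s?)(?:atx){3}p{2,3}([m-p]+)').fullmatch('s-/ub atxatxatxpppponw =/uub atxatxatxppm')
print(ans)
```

`fullmatch` succeeds only if the pattern covers the string from start to end.
Here the pattern can't cover the whole string, so the call returns None.

None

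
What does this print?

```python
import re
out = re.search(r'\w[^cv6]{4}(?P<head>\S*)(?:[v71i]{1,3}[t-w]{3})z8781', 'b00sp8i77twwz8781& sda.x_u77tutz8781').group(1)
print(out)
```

8i7

The pattern matches a word character, then exactly 4 of any character except [cv6]; then zero or more of a non-whitespace character (captured as 'head'); then 1 to 3 of one of [v71i], then exactly 3 of a character in [t-w] (non-capturing group); then the literal 'z8', then the literal '781'.
`search` walks the string left to right and returns the first match it finds.
The match spans [0:17] → 'b00sp8i77twwz8781'.
Captured: group 1 = '8i7'.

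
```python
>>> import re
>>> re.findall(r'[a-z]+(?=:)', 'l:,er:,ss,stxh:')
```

The positive lookaround only admits positions where the adjacent text matches; those characters stay outside the span.
No capturing groups, so `findall` returns the 3 full match strings.

['l', 'er', 'stxh']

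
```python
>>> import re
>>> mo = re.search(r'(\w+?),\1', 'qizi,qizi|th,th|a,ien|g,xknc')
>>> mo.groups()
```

('qizi',)

`\1` is not a pattern — it's the concrete string captured by group 1, re-applied verbatim.
`re.search` scans for the first position where the pattern succeeds.
The match spans [0:9] → 'qizi,qizi'.
Captured: group 1 = 'qizi'.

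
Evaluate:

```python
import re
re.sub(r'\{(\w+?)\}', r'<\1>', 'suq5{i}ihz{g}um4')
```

'suq5<i>ihz<g>um4'

Matches: at [4:7] → '{i}'; at [10:13] → '{g}'.
The replacement refers to a captured group, so each match is rewritten using its own captured text.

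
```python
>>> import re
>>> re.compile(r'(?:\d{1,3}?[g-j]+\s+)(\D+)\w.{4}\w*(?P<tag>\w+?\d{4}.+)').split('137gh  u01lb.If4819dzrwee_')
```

['', 'u', 'f4819dzrwee_', '']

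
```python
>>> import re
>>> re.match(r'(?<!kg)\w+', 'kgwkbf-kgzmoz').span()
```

(0, 6)

A negative assertion filters positions out without eating any characters.
`match` is anchored at position 0; if the pattern doesn't fit there, it returns None.
The match spans [0:6] → 'kgwkbf'.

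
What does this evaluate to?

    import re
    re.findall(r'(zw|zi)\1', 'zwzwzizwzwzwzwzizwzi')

['zw', 'zw', 'zw']

`\1` is not a pattern — it's the concrete string captured by group 1, re-applied verbatim.
Walking the string: at [0:4] match 'zwzw', group 1 = 'zw'; at [6:10] match 'zwzw', group 1 = 'zw'; at [10:14] match 'zwzw', group 1 = 'zw'.
With a single group, `findall` returns only what that group captured — 3 items.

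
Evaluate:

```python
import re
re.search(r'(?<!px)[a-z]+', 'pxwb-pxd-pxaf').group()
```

The negative lookahead/lookbehind blocks any match where the forbidden context is present.
Unlike `match`, `search` isn't anchored — it looks for the pattern anywhere in the string.
The match spans [0:4] → 'pxwb'.

'pxwb'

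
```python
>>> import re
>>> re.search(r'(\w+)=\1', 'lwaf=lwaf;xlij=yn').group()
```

'lwaf=lwaf'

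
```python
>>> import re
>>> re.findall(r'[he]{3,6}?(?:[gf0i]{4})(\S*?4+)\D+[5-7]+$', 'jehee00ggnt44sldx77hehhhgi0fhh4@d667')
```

['nt44sldx77hehhhgi0fhh4']

Pattern: 3 to 6 of one of [he] (lazy); then exactly 4 of one of [gf0i] (non-capturing group); then zero or more of a non-whitespace character (lazy), then one or more of a literal '4' (captured); then one or more of a non-digit; then one or more of a character in [5-7]; then anchored at the end.
Scanning left to right: at [1:36] match 'ehee00ggnt44sldx77hehhhgi0fhh4@d667', group 1 = 'nt44sldx77hehhhgi0fhh4'.
One capturing group, so `findall` returns just the captured substring from the one match — 1 in all.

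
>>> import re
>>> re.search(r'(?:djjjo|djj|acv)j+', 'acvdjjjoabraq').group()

'djjj'

The match spans [3:7] → 'djjj'.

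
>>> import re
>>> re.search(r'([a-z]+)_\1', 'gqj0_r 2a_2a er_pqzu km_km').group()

'km_km'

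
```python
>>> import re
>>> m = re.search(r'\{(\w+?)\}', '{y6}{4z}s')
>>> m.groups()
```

('y6',)

`re.search` scans for the first position where the pattern succeeds.
The match spans [0:4] → '{y6}'.
Captured: group 1 = 'y6'.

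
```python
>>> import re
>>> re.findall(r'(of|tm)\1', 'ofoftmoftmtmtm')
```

The backreference `\1` re-matches whatever the first group consumed, character for character.
Walking the string: at [0:4] match 'ofof', group 1 = 'of'; at [8:12] match 'tmtm', group 1 = 'tm'.
With a single group, `findall` returns only what that group captured — 2 items.

['of', 'tm']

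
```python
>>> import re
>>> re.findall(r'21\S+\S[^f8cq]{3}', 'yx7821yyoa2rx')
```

['21yyoa2rx']

The pattern matches the literal '21', then one or more of a non-whitespace character; then a non-whitespace character, then exactly 3 of any character except [f8cq].
Scanning left to right: at [4:13] → '21yyoa2rx'.
Since nothing is captured, `findall` lists the 1 matched substring directly.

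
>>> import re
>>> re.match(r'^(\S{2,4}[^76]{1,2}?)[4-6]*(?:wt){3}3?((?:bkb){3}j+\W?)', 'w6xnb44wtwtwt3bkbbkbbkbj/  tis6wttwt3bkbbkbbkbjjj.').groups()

('w6xnb', 'bkbbkbbkbj/')

This matches anchored at the start of the string; then 2 to 4 of a non-whitespace character, then 1 to 2 of any character except [76] (lazy) (captured); then zero or more of a character in [4-6], then the literal 'wt' repeated 3 times, then optionally a literal '3'; then the literal 'bkb' repeated 3 times, then one or more of a literal 'j', then optionally a non-word character (captured).
Lazy quantifiers expand one character at a time until the remainder of the pattern can match.
`re.match` won't scan ahead — the pattern has to work from the very first character.
The match spans [0:25] → 'w6xnb44wtwtwt3bkbbkbbkbj/'.
Captured: group 1 = 'w6xnb', group 2 = 'bkbbkbbkbj/'.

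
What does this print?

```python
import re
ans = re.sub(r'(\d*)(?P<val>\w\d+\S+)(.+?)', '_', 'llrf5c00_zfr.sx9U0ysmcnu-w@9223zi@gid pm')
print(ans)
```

llr_pm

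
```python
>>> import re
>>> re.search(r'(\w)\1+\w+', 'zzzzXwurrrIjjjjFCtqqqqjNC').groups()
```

('z',)

The match spans [0:25] → 'zzzzXwurrrIjjjjFCtqqqqjNC'.
Captured: group 1 = 'z'.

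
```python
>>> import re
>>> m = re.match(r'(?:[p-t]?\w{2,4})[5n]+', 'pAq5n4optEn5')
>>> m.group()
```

'pAq5n'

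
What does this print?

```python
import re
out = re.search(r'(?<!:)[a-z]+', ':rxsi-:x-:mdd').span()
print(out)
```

(2, 5)

The negative lookahead/lookbehind blocks any match where the forbidden context is present.
The match spans [2:5] → 'xsi'.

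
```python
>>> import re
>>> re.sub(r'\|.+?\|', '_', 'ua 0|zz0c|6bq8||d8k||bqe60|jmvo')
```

'ua 0_6bq8__jmvo'

A `+?`/`*?`/`{m,n}?` starts at its minimum and grows only as far as needed for what follows to match.
`sub` substitutes '_' at each match site.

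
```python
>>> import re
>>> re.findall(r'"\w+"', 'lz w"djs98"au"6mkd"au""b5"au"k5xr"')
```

['"djs98"', '"6mkd"', '"b5"', '"k5xr"']

No capturing groups, so `findall` returns the 4 full match strings.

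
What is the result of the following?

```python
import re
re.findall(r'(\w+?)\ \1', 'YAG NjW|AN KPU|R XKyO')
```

A backreference is literal: `\1` must see the identical characters the first group matched.
Because there's exactly one group, `findall` drops the full match and keeps group 1 from each hit.
Nothing in the string satisfies the pattern, so the list is empty.

[]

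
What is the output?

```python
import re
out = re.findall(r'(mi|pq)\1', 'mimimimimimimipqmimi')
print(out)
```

['mi', 'mi', 'mi', 'mi']

The backreference `\1` re-matches whatever the first group consumed, character for character.
One capturing group, so `findall` returns just the captured substring from each match — 4 in all.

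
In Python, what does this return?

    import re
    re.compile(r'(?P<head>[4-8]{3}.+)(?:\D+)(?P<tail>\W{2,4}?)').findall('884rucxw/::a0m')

[('884rucxw', '::')]

The pattern matches exactly 3 of a character in [4-8], then one or more of any character (captured as 'head'); then one or more of a non-digit (non-capturing group); then 2 to 4 of a non-word character (lazy) (captured as 'tail').
Scanning left to right: at [0:11] match '884rucxw/::', groups = ('884rucxw', '::').
2 groups means the one result is a tuple of 2 captured strings — 1 here.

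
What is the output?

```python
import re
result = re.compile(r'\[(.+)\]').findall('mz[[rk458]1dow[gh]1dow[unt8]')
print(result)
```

['[rk458]1dow[gh]1dow[unt8']

Scanning left to right: at [2:28] match '[[rk458]1dow[gh]1dow[unt8]', group 1 = '[rk458]1dow[gh]1dow[unt8'.
One capturing group, so `findall` returns just the captured substring from the one match — 1 in all.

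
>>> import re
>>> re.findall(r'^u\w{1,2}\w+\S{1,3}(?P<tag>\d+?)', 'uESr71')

['1']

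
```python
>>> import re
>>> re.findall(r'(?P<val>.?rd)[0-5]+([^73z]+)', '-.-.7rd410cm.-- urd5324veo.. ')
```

[('7rd', 'cm.-- urd5')]

This matches optionally any character, then the literal 'rd' (captured as 'val'); then one or more of a character in [0-5]; then one or more of any character except [73z] (captured).
Walking the string: at [4:20] match '7rd410cm.-- urd5', groups = ('7rd', 'cm.-- urd5').
`findall` packs the 2 group values into a tuple for every match.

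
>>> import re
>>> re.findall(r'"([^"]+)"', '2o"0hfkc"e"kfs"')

['0hfkc', 'kfs']

Walking the string: at [2:9] match '"0hfkc"', group 1 = '0hfkc'; at [10:15] match '"kfs"', group 1 = 'kfs'.
One capturing group, so `findall` returns just the captured substring from each match — 2 in all.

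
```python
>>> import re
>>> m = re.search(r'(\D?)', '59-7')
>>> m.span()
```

(0, 0)

Pattern: optionally a non-digit (captured).
`search` walks the string left to right and returns the first match it finds.
The match spans [0:0] → ''.
Captured: group 1 = ''.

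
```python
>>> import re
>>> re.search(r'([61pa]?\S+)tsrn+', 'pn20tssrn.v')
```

Pattern: optionally one of [61pa], then one or more of a non-whitespace character (captured); then the literal 'tsr', then one or more of a literal 'n'.
`re.search` scans for the first position where the pattern succeeds.
Here no position works, so the call returns None.

None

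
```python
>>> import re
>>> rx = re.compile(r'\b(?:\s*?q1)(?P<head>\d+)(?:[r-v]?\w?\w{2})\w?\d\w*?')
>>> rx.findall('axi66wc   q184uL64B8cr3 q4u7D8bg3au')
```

['84']

The pattern matches a word boundary (`\b`, zero-width); then zero or more of whitespace (lazy), then the literal 'q1' (non-capturing group); then one or more of a digit (captured as 'head'); then optionally a character in [r-v], then optionally a word character, then exactly 2 of a word character (non-capturing group); then optionally a word character, then a digit, then zero or more of a word character (lazy).
Matches: at [7:20] match '   q184uL64B8', group 1 = '84'.
`findall` collects group 1 from the one match (1 total).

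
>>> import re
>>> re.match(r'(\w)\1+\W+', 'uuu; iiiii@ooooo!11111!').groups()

('u',)

`\1` is not a pattern — it's the concrete string captured by group 1, re-applied verbatim.
`re.match` won't scan ahead — the pattern has to work from the very first character.
The match spans [0:5] → 'uuu; '.
Captured: group 1 = 'u'.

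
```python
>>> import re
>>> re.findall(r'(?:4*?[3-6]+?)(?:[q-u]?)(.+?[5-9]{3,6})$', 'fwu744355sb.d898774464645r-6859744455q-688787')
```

['4355sb.d898774464645r-6859744455q-688787']

The pattern matches zero or more of the literal '4' (lazy), then one or more of a character in [3-6] (lazy) (non-capturing group); then optionally a character in [q-u] (non-capturing group); then one or more of any character (lazy), then 3 to 6 of a character in [5-9] (captured); then anchored at the end.
A `+?`/`*?`/`{m,n}?` starts at its minimum and grows only as far as needed for what follows to match.
Scanning left to right: at [4:45] match '44355sb.d898774464645r-6859744455q-688787', group 1 = '4355sb.d898774464645r-6859744455q-688787'.
One capturing group, so `findall` returns just the captured substring from the one match — 1 in all.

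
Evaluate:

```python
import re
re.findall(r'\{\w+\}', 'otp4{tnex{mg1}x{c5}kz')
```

['{mg1}', '{c5}']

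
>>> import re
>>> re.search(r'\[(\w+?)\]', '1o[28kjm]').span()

(2, 9)

The match spans [2:9] → '[28kjm]'.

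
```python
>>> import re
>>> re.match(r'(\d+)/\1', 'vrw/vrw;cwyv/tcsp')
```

None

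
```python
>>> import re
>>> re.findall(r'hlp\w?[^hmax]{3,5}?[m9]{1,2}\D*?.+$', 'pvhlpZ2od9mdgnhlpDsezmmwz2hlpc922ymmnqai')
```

['hlpZ2od9mdgnhlpDsezmmwz2hlpc922ymmnqai']

Pattern: the literal 'hlp', then optionally a word character; then 3 to 5 of any character except [hmax] (lazy); then 1 to 2 of one of [m9], then zero or more of a non-digit (lazy), then one or more of any character; then anchored at the end.
Matches: at [2:40] → 'hlpZ2od9mdgnhlpDsezmmwz2hlpc922ymmnqai'.
No capturing groups, so `findall` returns the 1 full match string.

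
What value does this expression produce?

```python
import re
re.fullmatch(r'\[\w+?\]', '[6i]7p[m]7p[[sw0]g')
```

None

`re.fullmatch` is like wrapping the pattern in `^…$` (in single-line mode).
Here there's no way to consume every character, so the call returns None.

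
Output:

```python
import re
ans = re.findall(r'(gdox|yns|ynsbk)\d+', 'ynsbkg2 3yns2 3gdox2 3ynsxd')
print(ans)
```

Matches: at [9:13] match 'yns2', group 1 = 'yns'; at [15:20] match 'gdox2', group 1 = 'gdox'.
One capturing group, so `findall` returns just the captured substring from each match — 2 in all.

['yns', 'gdox']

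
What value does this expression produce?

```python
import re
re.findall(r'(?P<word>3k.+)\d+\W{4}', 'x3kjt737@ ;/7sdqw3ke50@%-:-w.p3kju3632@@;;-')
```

One capturing group, so `findall` returns just the captured substring from the one match — 1 in all.

['3kjt737@ ;/7sdqw3ke50@%-:-w.p3kju363']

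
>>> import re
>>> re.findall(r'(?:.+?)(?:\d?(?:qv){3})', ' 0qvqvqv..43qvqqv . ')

[' 0qvqvqv']

Pattern: one or more of any character (lazy) (non-capturing group); then optionally a digit, then the literal 'qv' repeated 3 times (non-capturing group).
With no groups in the pattern, `findall` gives back each whole match — 1 here.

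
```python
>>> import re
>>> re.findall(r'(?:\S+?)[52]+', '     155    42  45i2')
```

This matches one or more of a non-whitespace character (lazy) (non-capturing group); then one or more of one of [52].
A `+?`/`*?`/`{m,n}?` starts at its minimum and grows only as far as needed for what follows to match.
Scanning left to right: at [5:8] → '155'; at [12:14] → '42'; at [16:18] → '45'; at [18:20] → 'i2'.
Since nothing is captured, `findall` lists the 4 matched substrings directly.

['155', '42', '45', 'i2']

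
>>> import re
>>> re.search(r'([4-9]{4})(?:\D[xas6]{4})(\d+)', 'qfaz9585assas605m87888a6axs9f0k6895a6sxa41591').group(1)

'9585'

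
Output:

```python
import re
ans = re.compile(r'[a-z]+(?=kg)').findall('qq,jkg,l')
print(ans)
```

The positive lookaround only admits positions where the adjacent text matches; those characters stay outside the span.
With no groups in the pattern, `findall` gives back each whole match — 1 here.

['j']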